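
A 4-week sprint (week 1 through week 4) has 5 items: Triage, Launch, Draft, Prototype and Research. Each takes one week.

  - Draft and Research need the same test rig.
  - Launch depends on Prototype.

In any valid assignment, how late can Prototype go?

week 3

Downstream work caps Prototype at week 3.
Prototype at week 3 is achievable: Prototype=week 3; Launch=week 4; Draft=week 1; Triage=week 1; Research=week 2.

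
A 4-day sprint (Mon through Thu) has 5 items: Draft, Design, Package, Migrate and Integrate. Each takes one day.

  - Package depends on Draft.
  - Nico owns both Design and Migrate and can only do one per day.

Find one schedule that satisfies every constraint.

Draft in Mon, Package in Tue, Integrate in Mon, Migrate in Tue, Design in Mon

Checking: Draft(Mon) before Package(Tue); Design(Mon) != Migrate(Tue).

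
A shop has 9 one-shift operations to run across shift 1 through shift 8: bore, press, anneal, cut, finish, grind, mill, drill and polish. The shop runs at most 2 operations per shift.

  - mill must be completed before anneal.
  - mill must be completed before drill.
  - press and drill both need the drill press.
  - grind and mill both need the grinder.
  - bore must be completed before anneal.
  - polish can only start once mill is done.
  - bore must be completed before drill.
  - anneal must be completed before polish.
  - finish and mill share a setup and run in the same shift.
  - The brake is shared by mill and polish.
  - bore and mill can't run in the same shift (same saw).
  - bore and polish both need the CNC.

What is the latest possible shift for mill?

Downstream work caps mill at shift 6.
mill at shift 6 is achievable: mill in shift 6, press in shift 1, finish in shift 6, anneal in shift 7, bore in shift 1, drill in shift 7, cut in shift 2, grind in shift 2, polish in shift 8.

shift 6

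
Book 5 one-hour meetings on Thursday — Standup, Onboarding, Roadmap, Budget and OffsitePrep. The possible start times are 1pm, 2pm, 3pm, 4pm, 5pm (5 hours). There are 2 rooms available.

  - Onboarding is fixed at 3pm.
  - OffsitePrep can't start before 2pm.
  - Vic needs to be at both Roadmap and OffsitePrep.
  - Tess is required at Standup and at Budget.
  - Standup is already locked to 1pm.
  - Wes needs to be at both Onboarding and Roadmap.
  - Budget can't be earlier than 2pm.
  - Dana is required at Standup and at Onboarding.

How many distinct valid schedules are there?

Splitting on Roadmap: it can be 1pm (15), 2pm (11), 4pm (11), 5pm (11). Listing each branch's schedules as (Standup, Onboarding, Budget, OffsitePrep):
Roadmap=1pm: (1pm,3pm,2pm,2pm) (1pm,3pm,2pm,3pm) (1pm,3pm,2pm,4pm) (1pm,3pm,2pm,5pm) (1pm,3pm,3pm,2pm) (1pm,3pm,3pm,4pm) (1pm,3pm,3pm,5pm) (1pm,3pm,4pm,2pm) (1pm,3pm,4pm,3pm) (1pm,3pm,4pm,4pm) (1pm,3pm,4pm,5pm) (1pm,3pm,5pm,2pm) (1pm,3pm,5pm,3pm) (1pm,3pm,5pm,4pm) (1pm,3pm,5pm,5pm) — 15.
Roadmap=2pm: (1pm,3pm,2pm,3pm) (1pm,3pm,2pm,4pm) (1pm,3pm,2pm,5pm) (1pm,3pm,3pm,4pm) (1pm,3pm,3pm,5pm) (1pm,3pm,4pm,3pm) (1pm,3pm,4pm,4pm) (1pm,3pm,4pm,5pm) (1pm,3pm,5pm,3pm) (1pm,3pm,5pm,4pm) (1pm,3pm,5pm,5pm) — 11.
Roadmap=4pm: (1pm,3pm,2pm,2pm) (1pm,3pm,2pm,3pm) (1pm,3pm,2pm,5pm) (1pm,3pm,3pm,2pm) (1pm,3pm,3pm,5pm) (1pm,3pm,4pm,2pm) (1pm,3pm,4pm,3pm) (1pm,3pm,4pm,5pm) (1pm,3pm,5pm,2pm) (1pm,3pm,5pm,3pm) (1pm,3pm,5pm,5pm) — 11.
Roadmap=5pm: (1pm,3pm,2pm,2pm) (1pm,3pm,2pm,3pm) (1pm,3pm,2pm,4pm) (1pm,3pm,3pm,2pm) (1pm,3pm,3pm,4pm) (1pm,3pm,4pm,2pm) (1pm,3pm,4pm,3pm) (1pm,3pm,4pm,4pm) (1pm,3pm,5pm,2pm) (1pm,3pm,5pm,3pm) (1pm,3pm,5pm,4pm) — 11.
Summing: 15 + 11 + 11 + 11 = 48.

48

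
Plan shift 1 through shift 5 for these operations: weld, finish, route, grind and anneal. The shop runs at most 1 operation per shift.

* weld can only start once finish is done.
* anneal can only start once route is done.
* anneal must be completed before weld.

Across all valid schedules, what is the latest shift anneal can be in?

shift 4

Precedence pushes anneal to at least shift 2; downstream work caps anneal at shift 4.
anneal at shift 4 is achievable: anneal in shift 4; route in shift 2; weld in shift 5; grind in shift 3; finish in shift 1.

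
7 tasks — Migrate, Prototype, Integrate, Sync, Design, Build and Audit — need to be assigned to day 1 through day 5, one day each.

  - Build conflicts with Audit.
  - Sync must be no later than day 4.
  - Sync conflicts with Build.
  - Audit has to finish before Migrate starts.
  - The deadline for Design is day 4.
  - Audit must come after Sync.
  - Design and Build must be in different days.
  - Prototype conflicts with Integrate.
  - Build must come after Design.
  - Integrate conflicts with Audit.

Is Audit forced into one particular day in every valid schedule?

Audit can be day 2 (e.g. Migrate in day 3, Design in day 1, Integrate in day 3, Audit in day 2, Build in day 3, Prototype in day 1, Sync in day 1) or day 3 (e.g. Integrate -> day 2, Audit -> day 3, Build -> day 2, Sync -> day 1, Prototype -> day 1, Design -> day 1, Migrate -> day 4).

No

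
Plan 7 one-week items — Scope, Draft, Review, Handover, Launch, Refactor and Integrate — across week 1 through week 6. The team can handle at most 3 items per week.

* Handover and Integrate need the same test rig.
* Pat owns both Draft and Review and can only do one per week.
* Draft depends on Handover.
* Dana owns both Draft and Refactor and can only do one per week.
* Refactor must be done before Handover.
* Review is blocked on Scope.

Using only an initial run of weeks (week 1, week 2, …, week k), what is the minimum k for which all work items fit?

3 weeks

The precedence chain requires at least 3 distinct weeks.
With at most 3 per week and 7 work items, at least 3 weeks are needed.
3 works (last occupied week: week 3): for example Review in week 2; Refactor in week 1; Draft in week 3; Launch in week 1; Integrate in week 3; Scope in week 1; Handover in week 2.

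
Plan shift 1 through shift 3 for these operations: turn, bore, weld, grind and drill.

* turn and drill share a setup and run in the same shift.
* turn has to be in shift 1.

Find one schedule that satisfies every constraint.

drill=shift 1; grind=shift 1; bore=shift 1; weld=shift 1; turn=shift 1

Checking: turn = drill = shift 1; turn=shift 1 in [shift 1,shift 1].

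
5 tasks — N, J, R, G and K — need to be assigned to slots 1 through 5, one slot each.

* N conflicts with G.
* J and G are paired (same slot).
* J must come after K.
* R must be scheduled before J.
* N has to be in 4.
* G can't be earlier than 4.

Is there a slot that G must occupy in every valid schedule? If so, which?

G's window is 4–5.
N is fixed at 4, and G can't share a slot with N.
So G must be 5.

5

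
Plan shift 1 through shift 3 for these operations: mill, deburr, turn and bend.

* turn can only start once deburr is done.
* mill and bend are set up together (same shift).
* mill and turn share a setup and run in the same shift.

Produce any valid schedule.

turn=shift 2, deburr=shift 1, mill=shift 2, bend=shift 2

Checking: deburr(shift 1) before turn(shift 2); mill = turn = shift 2; mill = bend = shift 2.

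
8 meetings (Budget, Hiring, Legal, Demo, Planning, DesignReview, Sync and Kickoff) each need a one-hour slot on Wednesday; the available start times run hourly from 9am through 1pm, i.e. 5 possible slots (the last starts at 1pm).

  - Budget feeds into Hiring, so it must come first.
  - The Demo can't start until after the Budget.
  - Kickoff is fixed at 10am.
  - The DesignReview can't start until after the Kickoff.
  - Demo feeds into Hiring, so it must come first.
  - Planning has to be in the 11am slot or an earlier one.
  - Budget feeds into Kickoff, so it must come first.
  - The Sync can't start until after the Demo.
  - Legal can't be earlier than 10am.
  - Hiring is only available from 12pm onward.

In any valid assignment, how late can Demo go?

Precedence pushes Demo to at least 10am; downstream work caps Demo at 12pm.
Demo at 12pm is achievable: Budget in 9am; DesignReview in 11am; Sync in 1pm; Hiring in 1pm; Legal in 10am; Demo in 12pm; Kickoff in 10am; Planning in 9am.

12pm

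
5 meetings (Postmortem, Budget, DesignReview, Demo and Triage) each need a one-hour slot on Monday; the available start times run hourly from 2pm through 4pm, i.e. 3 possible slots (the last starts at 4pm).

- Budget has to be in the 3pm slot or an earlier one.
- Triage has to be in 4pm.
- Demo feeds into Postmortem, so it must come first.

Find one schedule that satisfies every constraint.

Postmortem -> 3pm, Budget -> 2pm, Demo -> 2pm, DesignReview -> 2pm, Triage -> 4pm

Checking: Demo(2pm) before Postmortem(3pm); Triage=4pm in [4pm,4pm]; Budget=2pm in [2pm,3pm].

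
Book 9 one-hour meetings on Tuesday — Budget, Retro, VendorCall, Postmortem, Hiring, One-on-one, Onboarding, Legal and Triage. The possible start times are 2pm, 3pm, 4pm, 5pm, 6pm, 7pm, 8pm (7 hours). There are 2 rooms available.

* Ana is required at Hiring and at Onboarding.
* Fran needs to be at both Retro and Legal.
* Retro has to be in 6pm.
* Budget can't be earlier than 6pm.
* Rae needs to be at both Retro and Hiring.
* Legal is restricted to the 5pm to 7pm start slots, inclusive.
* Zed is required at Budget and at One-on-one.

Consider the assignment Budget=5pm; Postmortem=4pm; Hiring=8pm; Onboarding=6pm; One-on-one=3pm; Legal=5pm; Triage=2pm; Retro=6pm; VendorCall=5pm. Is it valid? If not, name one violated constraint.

No — it violates: Budget can't be earlier than 6pm

Zed is required at Budget and at One-on-one — holds.
Budget can't be earlier than 6pm — violated.
Legal is restricted to the 5pm to 7pm start slots, inclusive — holds.
Rae needs to be at both Retro and Hiring — holds.
Retro has to be in 6pm — holds.
There are 2 rooms available — violated.
Ana is required at Hiring and at Onboarding — holds.
Fran needs to be at both Retro and Legal — holds.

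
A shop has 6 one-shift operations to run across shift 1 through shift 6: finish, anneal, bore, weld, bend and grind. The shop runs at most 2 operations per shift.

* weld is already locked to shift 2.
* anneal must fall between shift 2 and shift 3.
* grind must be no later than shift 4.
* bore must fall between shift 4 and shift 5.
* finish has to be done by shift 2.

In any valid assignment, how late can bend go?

shift 6

bend at shift 6 is achievable: grind -> shift 1, bore -> shift 4, anneal -> shift 2, bend -> shift 6, weld -> shift 2, finish -> shift 1.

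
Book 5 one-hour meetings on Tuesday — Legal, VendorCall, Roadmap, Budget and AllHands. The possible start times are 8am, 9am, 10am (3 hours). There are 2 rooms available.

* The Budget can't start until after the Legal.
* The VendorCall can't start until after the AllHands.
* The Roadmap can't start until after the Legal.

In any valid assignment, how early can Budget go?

Precedence pushes Budget to at least 9am.
Budget at 9am is achievable: Legal=8am; VendorCall=9am; AllHands=8am; Roadmap=10am; Budget=9am.

9am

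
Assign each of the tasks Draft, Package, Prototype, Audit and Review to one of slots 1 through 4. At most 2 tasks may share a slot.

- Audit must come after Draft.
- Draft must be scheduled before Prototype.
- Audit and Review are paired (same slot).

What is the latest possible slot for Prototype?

Precedence pushes Prototype to at least 2.
Prototype at 4 is achievable: Review -> 2; Prototype -> 4; Audit -> 2; Package -> 1; Draft -> 1.

4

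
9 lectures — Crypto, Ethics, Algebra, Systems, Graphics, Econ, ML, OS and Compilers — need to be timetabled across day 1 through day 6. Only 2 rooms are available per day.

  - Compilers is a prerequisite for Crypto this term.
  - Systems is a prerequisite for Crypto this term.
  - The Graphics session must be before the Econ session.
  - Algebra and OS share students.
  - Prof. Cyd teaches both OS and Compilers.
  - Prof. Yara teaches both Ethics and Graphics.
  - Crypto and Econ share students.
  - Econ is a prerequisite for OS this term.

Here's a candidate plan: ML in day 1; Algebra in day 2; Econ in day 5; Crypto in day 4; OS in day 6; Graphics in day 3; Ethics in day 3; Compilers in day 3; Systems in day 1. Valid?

No — it violates: Prof. Yara teaches both Ethics and Graphics

Prof. Cyd teaches both OS and Compilers — holds.
Algebra and OS share students — holds.
Compilers is a prerequisite for Crypto this term — holds.
The Graphics session must be before the Econ session — holds.
Prof. Yara teaches both Ethics and Graphics — violated.
Crypto and Econ share students — holds.
Only 2 rooms are available per day — violated.
Econ is a prerequisite for OS this term — holds.
Systems is a prerequisite for Crypto this term — holds.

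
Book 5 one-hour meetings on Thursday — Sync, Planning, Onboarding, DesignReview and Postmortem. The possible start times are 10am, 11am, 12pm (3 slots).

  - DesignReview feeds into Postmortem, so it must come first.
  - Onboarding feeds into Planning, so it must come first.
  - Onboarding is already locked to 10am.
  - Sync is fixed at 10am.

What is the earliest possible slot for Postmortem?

Precedence pushes Postmortem to at least 11am.
Postmortem at 11am is achievable: Sync in 10am, DesignReview in 10am, Onboarding in 10am, Planning in 11am, Postmortem in 11am.

11am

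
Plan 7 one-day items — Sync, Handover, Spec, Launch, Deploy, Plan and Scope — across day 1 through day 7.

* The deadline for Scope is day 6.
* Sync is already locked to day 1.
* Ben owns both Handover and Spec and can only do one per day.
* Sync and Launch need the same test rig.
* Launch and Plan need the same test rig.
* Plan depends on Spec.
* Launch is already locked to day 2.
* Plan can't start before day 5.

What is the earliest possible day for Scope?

Scope's own window allows nothing later than day 6.
Scope at day 1 is achievable: Plan in day 5, Handover in day 2, Deploy in day 1, Sync in day 1, Launch in day 2, Scope in day 1, Spec in day 1.

day 1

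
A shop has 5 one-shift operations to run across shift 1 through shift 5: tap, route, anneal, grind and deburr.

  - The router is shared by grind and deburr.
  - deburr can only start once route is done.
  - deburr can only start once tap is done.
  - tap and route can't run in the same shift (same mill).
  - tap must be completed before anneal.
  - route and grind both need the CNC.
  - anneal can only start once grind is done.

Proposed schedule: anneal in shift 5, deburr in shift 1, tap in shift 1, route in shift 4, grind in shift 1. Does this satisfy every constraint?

tap and route can't run in the same shift (same mill) — holds.
The router is shared by grind and deburr — violated.
tap must be completed before anneal — holds.
deburr can only start once tap is done — violated.
deburr can only start once route is done — violated.
anneal can only start once grind is done — holds.
route and grind both need the CNC — holds.

Invalid. The router is shared by grind and deburr.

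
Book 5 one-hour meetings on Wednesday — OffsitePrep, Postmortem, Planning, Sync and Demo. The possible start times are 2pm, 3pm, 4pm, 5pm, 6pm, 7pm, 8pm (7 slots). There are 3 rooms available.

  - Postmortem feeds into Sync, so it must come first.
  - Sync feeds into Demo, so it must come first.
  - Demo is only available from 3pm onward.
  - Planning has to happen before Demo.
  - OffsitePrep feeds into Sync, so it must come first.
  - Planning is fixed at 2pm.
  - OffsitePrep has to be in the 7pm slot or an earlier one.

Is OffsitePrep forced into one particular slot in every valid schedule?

No

OffsitePrep can be 2pm (e.g. Sync=3pm; Planning=2pm; Demo=4pm; OffsitePrep=2pm; Postmortem=2pm) or 3pm (e.g. Demo=5pm, Sync=4pm, OffsitePrep=3pm, Planning=2pm, Postmortem=2pm).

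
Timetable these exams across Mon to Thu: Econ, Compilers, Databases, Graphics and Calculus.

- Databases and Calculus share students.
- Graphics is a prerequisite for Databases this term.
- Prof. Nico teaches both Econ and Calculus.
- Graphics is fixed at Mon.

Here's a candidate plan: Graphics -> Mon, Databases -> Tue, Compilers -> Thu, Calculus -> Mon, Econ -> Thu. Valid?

Yes, all constraints hold

Graphics is a prerequisite for Databases this term — holds.
Prof. Nico teaches both Econ and Calculus — holds.
Graphics is fixed at Mon — holds.
Databases and Calculus share students — holds.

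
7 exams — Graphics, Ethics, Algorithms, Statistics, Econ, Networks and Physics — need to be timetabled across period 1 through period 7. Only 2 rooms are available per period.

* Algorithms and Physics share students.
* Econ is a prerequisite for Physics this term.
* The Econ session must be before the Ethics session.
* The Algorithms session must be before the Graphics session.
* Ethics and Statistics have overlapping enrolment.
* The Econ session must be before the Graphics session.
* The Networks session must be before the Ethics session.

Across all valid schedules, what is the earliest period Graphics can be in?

period 2

Precedence pushes Graphics to at least period 2.
Graphics at period 2 is achievable: Statistics in period 4; Physics in period 3; Ethics in period 3; Graphics in period 2; Algorithms in period 1; Networks in period 2; Econ in period 1.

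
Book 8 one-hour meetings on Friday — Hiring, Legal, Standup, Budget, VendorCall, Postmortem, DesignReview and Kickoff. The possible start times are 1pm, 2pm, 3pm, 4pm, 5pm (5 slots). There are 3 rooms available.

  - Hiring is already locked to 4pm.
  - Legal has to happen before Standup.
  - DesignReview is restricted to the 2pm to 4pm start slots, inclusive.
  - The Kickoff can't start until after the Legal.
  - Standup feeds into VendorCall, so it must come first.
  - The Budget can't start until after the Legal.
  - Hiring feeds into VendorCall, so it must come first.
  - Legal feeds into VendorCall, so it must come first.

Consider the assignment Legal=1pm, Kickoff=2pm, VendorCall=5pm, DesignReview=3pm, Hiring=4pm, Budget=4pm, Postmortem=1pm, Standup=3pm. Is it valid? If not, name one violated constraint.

There are 3 rooms available — holds.
The Kickoff can't start until after the Legal — holds.
Hiring feeds into VendorCall, so it must come first — holds.
Hiring is already locked to 4pm — holds.
The Budget can't start until after the Legal — holds.
Legal has to happen before Standup — holds.
DesignReview is restricted to the 2pm to 4pm start slots, inclusive — holds.
Standup feeds into VendorCall, so it must come first — holds.
Legal feeds into VendorCall, so it must come first — holds.

Valid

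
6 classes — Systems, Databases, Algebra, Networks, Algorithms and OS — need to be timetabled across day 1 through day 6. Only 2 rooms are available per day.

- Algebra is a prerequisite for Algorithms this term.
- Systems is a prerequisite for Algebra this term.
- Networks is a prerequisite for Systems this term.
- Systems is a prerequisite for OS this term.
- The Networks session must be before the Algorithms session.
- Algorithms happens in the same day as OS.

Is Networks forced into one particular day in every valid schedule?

Networks can be day 1 (e.g. Databases in day 1, OS in day 4, Networks in day 1, Systems in day 2, Algorithms in day 4, Algebra in day 3) or day 2 (e.g. Systems in day 3; OS in day 5; Algorithms in day 5; Networks in day 2; Algebra in day 4; Databases in day 1).

No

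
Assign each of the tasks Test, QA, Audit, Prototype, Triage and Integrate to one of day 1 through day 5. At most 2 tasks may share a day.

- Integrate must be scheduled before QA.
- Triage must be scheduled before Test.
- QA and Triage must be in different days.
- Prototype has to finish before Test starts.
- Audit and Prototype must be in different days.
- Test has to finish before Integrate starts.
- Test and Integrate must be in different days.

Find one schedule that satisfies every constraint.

Test in day 2, QA in day 4, Audit in day 2, Triage in day 1, Prototype in day 1, Integrate in day 3

Checking: Triage(day 1) before Test(day 2); Prototype(day 1) before Test(day 2); Integrate(day 3) before QA(day 4); Test(day 2) before Integrate(day 3); QA(day 4) != Triage(day 1); Test(day 2) != Integrate(day 3); Audit(day 2) != Prototype(day 1); max 2 per day (cap 2).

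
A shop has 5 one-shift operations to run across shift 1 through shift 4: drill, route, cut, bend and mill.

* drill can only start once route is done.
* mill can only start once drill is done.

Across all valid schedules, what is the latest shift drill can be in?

Precedence pushes drill to at least shift 2; downstream work caps drill at shift 3.
drill at shift 3 is achievable: mill=shift 4; drill=shift 3; cut=shift 1; bend=shift 1; route=shift 1.

shift 3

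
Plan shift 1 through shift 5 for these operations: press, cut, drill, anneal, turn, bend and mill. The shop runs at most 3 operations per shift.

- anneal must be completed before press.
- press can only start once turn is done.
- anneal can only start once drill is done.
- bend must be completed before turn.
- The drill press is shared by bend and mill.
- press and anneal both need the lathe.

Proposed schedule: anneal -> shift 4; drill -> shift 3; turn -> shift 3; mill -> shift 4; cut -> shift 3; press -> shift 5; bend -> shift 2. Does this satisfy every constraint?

bend must be completed before turn — holds.
anneal can only start once drill is done — holds.
anneal must be completed before press — holds.
press and anneal both need the lathe — holds.
The shop runs at most 3 operations per shift — holds.
press can only start once turn is done — holds.
The drill press is shared by bend and mill — holds.

Yes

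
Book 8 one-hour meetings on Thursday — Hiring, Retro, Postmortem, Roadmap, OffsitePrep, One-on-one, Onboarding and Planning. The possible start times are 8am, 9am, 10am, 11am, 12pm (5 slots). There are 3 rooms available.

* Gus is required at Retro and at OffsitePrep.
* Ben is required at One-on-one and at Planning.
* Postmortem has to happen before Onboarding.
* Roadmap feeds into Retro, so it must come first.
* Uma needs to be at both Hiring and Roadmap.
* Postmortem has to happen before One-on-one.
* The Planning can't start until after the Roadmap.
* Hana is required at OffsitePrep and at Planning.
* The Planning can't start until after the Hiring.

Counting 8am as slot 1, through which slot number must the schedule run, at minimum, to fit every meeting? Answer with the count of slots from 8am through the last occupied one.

3

The precedence chain requires at least 2 distinct slots.
With at most 3 per slot and 8 meetings, at least 3 slots are needed.
3 works (last occupied slot: 10am): for example Planning -> 10am; Roadmap -> 8am; One-on-one -> 9am; Hiring -> 9am; Postmortem -> 8am; Retro -> 9am; OffsitePrep -> 8am; Onboarding -> 10am.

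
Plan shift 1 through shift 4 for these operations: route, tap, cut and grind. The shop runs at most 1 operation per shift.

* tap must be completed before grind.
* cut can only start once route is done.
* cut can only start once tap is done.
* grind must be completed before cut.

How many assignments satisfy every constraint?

Enumerating: cut=shift 4, grind=shift 2, tap=shift 1, route=shift 3 | tap=shift 1, cut=shift 4, grind=shift 3, route=shift 2 | cut=shift 4; grind=shift 3; tap=shift 2; route=shift 1.

3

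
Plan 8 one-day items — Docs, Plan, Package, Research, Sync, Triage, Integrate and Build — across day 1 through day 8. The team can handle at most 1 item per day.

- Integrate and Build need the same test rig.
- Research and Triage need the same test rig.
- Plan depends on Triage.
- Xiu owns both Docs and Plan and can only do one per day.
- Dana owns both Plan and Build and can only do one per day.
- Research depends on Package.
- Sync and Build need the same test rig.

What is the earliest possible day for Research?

Precedence pushes Research to at least day 2.
Research at day 2 is achievable: Docs -> day 5, Package -> day 1, Build -> day 8, Integrate -> day 7, Triage -> day 3, Plan -> day 4, Sync -> day 6, Research -> day 2.

day 2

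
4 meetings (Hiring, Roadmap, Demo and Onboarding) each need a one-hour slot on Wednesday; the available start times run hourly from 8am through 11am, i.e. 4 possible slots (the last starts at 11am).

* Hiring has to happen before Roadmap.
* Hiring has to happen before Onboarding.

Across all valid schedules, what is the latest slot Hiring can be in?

Downstream work caps Hiring at 10am.
Hiring at 10am is achievable: Onboarding=11am; Hiring=10am; Roadmap=11am; Demo=8am.

10am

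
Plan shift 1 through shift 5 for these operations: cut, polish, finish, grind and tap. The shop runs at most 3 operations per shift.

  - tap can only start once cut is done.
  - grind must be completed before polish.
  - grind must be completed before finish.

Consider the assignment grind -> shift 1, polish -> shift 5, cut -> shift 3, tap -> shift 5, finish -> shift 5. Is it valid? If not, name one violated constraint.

The shop runs at most 3 operations per shift — holds.
grind must be completed before finish — holds.
grind must be completed before polish — holds.
tap can only start once cut is done — holds.

Valid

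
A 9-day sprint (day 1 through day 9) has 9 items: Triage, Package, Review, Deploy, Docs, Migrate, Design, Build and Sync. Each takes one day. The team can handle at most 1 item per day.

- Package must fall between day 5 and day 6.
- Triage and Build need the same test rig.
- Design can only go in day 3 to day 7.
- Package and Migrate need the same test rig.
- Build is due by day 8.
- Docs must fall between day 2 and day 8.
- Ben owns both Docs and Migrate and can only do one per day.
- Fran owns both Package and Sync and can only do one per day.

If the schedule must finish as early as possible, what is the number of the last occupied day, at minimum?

With at most 1 per day and 9 work items, at least 9 days are needed.
Package can't be placed before day 5, so the schedule must run through at least day 5.
9 works (last occupied day: day 9): for example Build -> day 1; Migrate -> day 8; Docs -> day 2; Package -> day 5; Deploy -> day 7; Sync -> day 9; Triage -> day 4; Design -> day 3; Review -> day 6.

9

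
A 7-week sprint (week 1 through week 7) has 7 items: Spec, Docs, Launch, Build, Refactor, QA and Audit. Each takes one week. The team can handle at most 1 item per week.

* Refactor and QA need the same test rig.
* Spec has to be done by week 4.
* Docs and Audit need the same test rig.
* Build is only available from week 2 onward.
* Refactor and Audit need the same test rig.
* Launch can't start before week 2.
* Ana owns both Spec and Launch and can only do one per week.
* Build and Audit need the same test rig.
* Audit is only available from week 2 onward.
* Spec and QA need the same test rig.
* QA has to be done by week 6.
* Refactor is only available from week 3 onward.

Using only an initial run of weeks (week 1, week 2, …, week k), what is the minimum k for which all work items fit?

7

With at most 1 per week and 7 work items, at least 7 weeks are needed.
Refactor can't be placed before week 3, so the schedule must run through at least week 3.
7 works (last occupied week: week 7): for example Launch -> week 2; Docs -> week 7; QA -> week 5; Audit -> week 6; Refactor -> week 3; Build -> week 4; Spec -> week 1.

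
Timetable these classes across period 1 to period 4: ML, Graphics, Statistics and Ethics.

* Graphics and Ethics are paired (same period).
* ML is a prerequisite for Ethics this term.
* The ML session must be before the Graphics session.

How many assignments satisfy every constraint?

24

Splitting on ML: it can be period 1 (12), period 2 (8), period 3 (4). Listing each branch's schedules as (Graphics, Statistics, Ethics) by period number:
ML=period 1: (2,1,2) (2,2,2) (2,3,2) (2,4,2) (3,1,3) (3,2,3) (3,3,3) (3,4,3) (4,1,4) (4,2,4) (4,3,4) (4,4,4) — 12.
ML=period 2: (3,1,3) (3,2,3) (3,3,3) (3,4,3) (4,1,4) (4,2,4) (4,3,4) (4,4,4) — 8.
ML=period 3: (4,1,4) (4,2,4) (4,3,4) (4,4,4) — 4.
Summing: 12 + 8 + 4 = 24.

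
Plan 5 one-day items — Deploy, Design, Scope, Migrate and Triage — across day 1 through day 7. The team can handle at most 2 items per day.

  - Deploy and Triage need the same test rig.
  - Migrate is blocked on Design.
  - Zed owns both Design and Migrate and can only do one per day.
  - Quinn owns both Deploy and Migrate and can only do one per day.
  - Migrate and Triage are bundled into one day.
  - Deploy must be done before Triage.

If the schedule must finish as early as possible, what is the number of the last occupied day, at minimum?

day 3

The precedence chain requires at least 2 distinct days.
With at most 2 per day and 5 tasks, at least 3 days are needed.
3 works (last occupied day: day 3): for example Migrate -> day 2; Deploy -> day 1; Scope -> day 3; Triage -> day 2; Design -> day 1.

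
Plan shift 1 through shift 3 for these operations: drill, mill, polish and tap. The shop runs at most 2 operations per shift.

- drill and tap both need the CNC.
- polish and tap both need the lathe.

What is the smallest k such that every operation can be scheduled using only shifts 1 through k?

2 shifts

With at most 2 per shift and 4 operations, at least 2 shifts are needed.
2 works (last occupied shift: shift 2): for example tap -> shift 2; polish -> shift 1; drill -> shift 1; mill -> shift 2.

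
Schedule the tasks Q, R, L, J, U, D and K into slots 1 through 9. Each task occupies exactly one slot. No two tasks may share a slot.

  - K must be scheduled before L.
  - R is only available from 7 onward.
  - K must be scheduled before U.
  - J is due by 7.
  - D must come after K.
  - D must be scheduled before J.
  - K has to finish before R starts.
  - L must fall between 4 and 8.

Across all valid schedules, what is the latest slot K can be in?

Downstream work caps K at 5.
K at 4 is achievable: K=4, U=9, R=7, D=5, J=6, L=8, Q=1.
Nothing later works — the capacity limit rule out every slot after 4.

4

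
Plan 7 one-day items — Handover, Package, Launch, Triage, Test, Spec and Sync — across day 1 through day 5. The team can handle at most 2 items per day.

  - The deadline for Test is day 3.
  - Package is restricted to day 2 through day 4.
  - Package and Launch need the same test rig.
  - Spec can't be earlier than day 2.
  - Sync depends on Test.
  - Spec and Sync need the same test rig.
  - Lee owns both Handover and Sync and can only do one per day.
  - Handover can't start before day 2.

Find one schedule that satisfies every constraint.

Test in day 1; Package in day 2; Handover in day 2; Spec in day 3; Triage in day 3; Launch in day 1; Sync in day 4

Checking: Test(day 1) before Sync(day 4); Spec(day 3) != Sync(day 4); Handover(day 2) != Sync(day 4); Package(day 2) != Launch(day 1); Spec=day 3 in [day 2,day 5]; Handover=day 2 in [day 2,day 5]; Package=day 2 in [day 2,day 4]; Test=day 1 in [day 1,day 3]; max 2 per day (cap 2).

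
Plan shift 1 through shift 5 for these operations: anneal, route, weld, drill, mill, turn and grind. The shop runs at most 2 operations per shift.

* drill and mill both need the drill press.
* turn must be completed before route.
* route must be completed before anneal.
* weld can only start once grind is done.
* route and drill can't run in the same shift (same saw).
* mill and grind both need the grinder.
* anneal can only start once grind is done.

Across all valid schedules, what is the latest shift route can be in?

shift 4

Precedence pushes route to at least shift 2; downstream work caps route at shift 4.
route at shift 4 is achievable: weld in shift 2, grind in shift 1, turn in shift 1, anneal in shift 5, drill in shift 2, mill in shift 3, route in shift 4.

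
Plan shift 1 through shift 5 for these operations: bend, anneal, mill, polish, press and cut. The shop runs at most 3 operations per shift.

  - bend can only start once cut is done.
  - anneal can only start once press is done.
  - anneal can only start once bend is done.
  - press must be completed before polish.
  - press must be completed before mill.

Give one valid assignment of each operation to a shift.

anneal=shift 3, polish=shift 2, mill=shift 2, press=shift 1, cut=shift 1, bend=shift 2

Checking: press(shift 1) before mill(shift 2); cut(shift 1) before bend(shift 2); press(shift 1) before polish(shift 2); bend(shift 2) before anneal(shift 3); press(shift 1) before anneal(shift 3); max 3 per shift (cap 3).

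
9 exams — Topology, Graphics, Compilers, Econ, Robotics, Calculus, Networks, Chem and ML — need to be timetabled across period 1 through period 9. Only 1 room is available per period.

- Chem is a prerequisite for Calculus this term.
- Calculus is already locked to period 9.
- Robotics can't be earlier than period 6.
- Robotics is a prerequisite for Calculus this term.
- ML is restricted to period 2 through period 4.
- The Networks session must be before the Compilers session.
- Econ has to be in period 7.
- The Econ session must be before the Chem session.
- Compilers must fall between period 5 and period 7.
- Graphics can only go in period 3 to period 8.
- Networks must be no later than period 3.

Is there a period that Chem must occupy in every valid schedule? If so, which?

period 8

Econ is fixed at period 7 and must come before Chem, so Chem is at least period 8.
Calculus is fixed at period 9 and must come after Chem, so Chem is at most period 8.
So Chem must be period 8.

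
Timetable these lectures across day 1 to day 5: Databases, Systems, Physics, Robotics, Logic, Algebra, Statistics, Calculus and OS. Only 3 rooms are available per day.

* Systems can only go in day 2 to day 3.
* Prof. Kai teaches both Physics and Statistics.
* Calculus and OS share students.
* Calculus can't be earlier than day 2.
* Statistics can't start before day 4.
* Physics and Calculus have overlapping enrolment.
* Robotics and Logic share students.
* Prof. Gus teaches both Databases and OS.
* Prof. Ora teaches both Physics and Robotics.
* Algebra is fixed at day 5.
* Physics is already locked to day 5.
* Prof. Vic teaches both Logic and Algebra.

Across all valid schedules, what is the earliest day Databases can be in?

Databases at day 1 is achievable: Calculus=day 2, Systems=day 2, Algebra=day 5, Robotics=day 1, Logic=day 2, Databases=day 1, OS=day 3, Physics=day 5, Statistics=day 4.

day 1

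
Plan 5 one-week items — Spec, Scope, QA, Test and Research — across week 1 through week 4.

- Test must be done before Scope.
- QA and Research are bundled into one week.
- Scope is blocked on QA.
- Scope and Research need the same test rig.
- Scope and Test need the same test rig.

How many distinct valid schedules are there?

Splitting on Spec: it can be week 1 (14), week 2 (14), week 3 (14), week 4 (14). Listing each branch's schedules as (Scope, QA, Test, Research) by week number:
Spec=week 1: (2,1,1,1) (3,1,1,1) (3,1,2,1) (3,2,1,2) (3,2,2,2) (4,1,1,1) (4,1,2,1) (4,1,3,1) (4,2,1,2) (4,2,2,2) (4,2,3,2) (4,3,1,3) (4,3,2,3) (4,3,3,3) — 14.
Spec=week 2: (2,1,1,1) (3,1,1,1) (3,1,2,1) (3,2,1,2) (3,2,2,2) (4,1,1,1) (4,1,2,1) (4,1,3,1) (4,2,1,2) (4,2,2,2) (4,2,3,2) (4,3,1,3) (4,3,2,3) (4,3,3,3) — 14.
Spec=week 3: (2,1,1,1) (3,1,1,1) (3,1,2,1) (3,2,1,2) (3,2,2,2) (4,1,1,1) (4,1,2,1) (4,1,3,1) (4,2,1,2) (4,2,2,2) (4,2,3,2) (4,3,1,3) (4,3,2,3) (4,3,3,3) — 14.
Spec=week 4: (2,1,1,1) (3,1,1,1) (3,1,2,1) (3,2,1,2) (3,2,2,2) (4,1,1,1) (4,1,2,1) (4,1,3,1) (4,2,1,2) (4,2,2,2) (4,2,3,2) (4,3,1,3) (4,3,2,3) (4,3,3,3) — 14.
Summing: 14 + 14 + 14 + 14 = 56.

56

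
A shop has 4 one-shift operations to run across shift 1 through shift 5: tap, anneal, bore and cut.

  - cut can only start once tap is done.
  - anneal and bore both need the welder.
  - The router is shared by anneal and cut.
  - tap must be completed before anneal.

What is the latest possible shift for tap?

shift 3

Downstream work caps tap at shift 4.
tap at shift 3 is achievable: anneal=shift 4, cut=shift 5, bore=shift 1, tap=shift 3.
Nothing later works — the conflict constraints rule out every shift after shift 3.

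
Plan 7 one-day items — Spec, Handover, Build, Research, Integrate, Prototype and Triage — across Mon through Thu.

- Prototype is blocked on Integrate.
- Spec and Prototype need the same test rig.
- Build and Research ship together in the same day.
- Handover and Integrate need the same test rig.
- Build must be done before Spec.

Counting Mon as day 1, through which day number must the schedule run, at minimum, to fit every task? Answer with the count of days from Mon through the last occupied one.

The precedence chain requires at least 2 distinct days.
Could 2 days be enough, i.e. nothing placed later than Tue? No: Spec must come after Build (at Mon or later) → {Tue}; Prototype must come after Integrate (at Mon or later) → {Tue}; Prototype can't share with Spec (Tue) → nothing is left.
So 2 days is not enough.
3 works (last occupied day: Wed): for example Integrate -> Mon; Build -> Mon; Handover -> Tue; Triage -> Mon; Research -> Mon; Spec -> Tue; Prototype -> Wed.

3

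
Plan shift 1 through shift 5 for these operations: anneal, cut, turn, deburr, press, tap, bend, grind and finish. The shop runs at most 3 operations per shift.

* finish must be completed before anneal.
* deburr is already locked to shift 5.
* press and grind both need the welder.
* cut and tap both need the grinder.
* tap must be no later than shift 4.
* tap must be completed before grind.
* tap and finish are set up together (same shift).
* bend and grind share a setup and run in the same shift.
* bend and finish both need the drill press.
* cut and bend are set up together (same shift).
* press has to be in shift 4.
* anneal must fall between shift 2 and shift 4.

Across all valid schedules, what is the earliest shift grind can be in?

shift 2

Precedence pushes grind to at least shift 2.
grind at shift 2 is achievable: finish in shift 1; anneal in shift 3; bend in shift 2; deburr in shift 5; cut in shift 2; grind in shift 2; turn in shift 1; press in shift 4; tap in shift 1.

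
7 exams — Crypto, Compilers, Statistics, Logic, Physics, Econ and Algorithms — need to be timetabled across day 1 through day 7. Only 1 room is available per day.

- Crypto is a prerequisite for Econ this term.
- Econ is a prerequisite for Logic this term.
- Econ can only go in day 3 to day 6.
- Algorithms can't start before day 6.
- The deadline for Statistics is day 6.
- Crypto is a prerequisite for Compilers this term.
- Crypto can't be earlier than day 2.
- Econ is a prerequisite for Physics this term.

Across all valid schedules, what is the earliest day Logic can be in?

Precedence pushes Logic to at least day 4.
Logic at day 4 is achievable: Algorithms in day 6, Econ in day 3, Logic in day 4, Statistics in day 1, Crypto in day 2, Compilers in day 5, Physics in day 7.

day 4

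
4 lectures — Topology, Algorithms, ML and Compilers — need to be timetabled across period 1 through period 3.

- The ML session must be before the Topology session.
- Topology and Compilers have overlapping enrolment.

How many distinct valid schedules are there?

18

Splitting on Topology: it can be period 2 (6), period 3 (12). Listing each branch's schedules as (Algorithms, ML, Compilers) by period number:
Topology=period 2: (1,1,1) (1,1,3) (2,1,1) (2,1,3) (3,1,1) (3,1,3) — 6.
Topology=period 3: (1,1,1) (1,1,2) (1,2,1) (1,2,2) (2,1,1) (2,1,2) (2,2,1) (2,2,2) (3,1,1) (3,1,2) (3,2,1) (3,2,2) — 12.
Summing: 6 + 12 = 18.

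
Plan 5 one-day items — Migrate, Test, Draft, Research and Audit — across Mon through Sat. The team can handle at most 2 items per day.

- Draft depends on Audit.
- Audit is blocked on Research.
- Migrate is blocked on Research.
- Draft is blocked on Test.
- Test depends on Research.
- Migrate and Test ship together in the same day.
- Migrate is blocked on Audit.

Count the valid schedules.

15

Splitting on Migrate: it can be Wed (3), Thu (6), Fri (6). Listing each branch's schedules as (Test, Draft, Research, Audit):
Migrate=Wed: (Wed,Thu,Mon,Tue) (Wed,Fri,Mon,Tue) (Wed,Sat,Mon,Tue) — 3.
Migrate=Thu: (Thu,Fri,Mon,Tue) (Thu,Fri,Mon,Wed) (Thu,Fri,Tue,Wed) (Thu,Sat,Mon,Tue) (Thu,Sat,Mon,Wed) (Thu,Sat,Tue,Wed) — 6.
Migrate=Fri: (Fri,Sat,Mon,Tue) (Fri,Sat,Mon,Wed) (Fri,Sat,Mon,Thu) (Fri,Sat,Tue,Wed) (Fri,Sat,Tue,Thu) (Fri,Sat,Wed,Thu) — 6.
Summing: 3 + 6 + 6 = 15.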